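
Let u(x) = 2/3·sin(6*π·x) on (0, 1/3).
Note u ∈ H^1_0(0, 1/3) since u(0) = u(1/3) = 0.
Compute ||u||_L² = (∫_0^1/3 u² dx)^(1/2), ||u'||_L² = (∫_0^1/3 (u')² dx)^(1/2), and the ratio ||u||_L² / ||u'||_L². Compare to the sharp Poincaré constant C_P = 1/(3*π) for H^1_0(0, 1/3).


||u||_L² / ||u'||_L² = 1/(6*π) < C_P = 1/(3*π).

u(x) = 2/3·sin(6*π·x), so u'(x) = 4*π*cos(6*π*x).
Writing u(x) = A·sin(kπx/L) with A = 2/3 and k = 2, use ∫_0^L sin²(kπx/L) dx = L/2 and ∫_0^L cos²(kπx/L) dx = L/2.
u² = 4/9·sin²(6*π·x) and (u')² = 16*π^2·cos²(6*π·x), and each of sin², cos² integrates to L/2 = 1/6 over (0, 1/3).
∫_0^1/3 u² dx = 2/27, so ||u||_L² = sqrt(6)/9.
∫_0^1/3 (u')² dx = 8*π^2/3, so ||u'||_L² = 2*sqrt(6)*π/3.
Ratio ||u||_L² / ||u'||_L² = 1/(6*π).
Sharp Poincaré constant on H^1_0(0, 1/3) is C_P = L/π = 1/(3*π), achieved by sin(3*π·x).
This is the k = 2 harmonic; the ratio L/(kπ) is strictly less than C_P = L/π, consistent with the sharp inequality ||u||_L² ≤ C_P ||u'||_L².


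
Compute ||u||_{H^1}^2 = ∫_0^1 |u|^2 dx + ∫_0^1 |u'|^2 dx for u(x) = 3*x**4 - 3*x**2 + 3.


||u||_{H^1}^2 = 53/5

The H^1 norm (squared) on an interval (0, L) is
  ||u||_{H^1}^2 = ∫_0^L u(x)^2 dx + ∫_0^L u'(x)^2 dx.
Compute u'(x) = 12*x**3 - 6*x.
Then u(x)^2 = 9*x**8 - 18*x**6 + 27*x**4 - 18*x**2 + 9 and u'(x)^2 = 144*x**6 - 144*x**4 + 36*x**2.
Integrate each monomial from 0 to 1 using ∫_0^1 c·x^n dx = c·1^(n+1)/(n+1):
  ∫_0^1 u(x)^2 dx = ∫_0^1 (9*x^8 - 18*x^6 + 27*x^4 - 18*x^2 + 9) dx. Term by term:
    ∫_0^1 9*x^8 dx = 1;  ∫_0^1 -18*x^6 dx = -18/7;  ∫_0^1 27*x^4 dx = 27/5;
    ∫_0^1 -18*x^2 dx = -6;  ∫_0^1 9 dx = 9.
  Sum: 1 − 18/7 + 27/5 − 6 + 9 = 239/35.
  ∫_0^1 u'(x)^2 dx = ∫_0^1 (144*x^6 - 144*x^4 + 36*x^2) dx. Term by term:
    ∫_0^1 144*x^6 dx = 144/7;  ∫_0^1 -144*x^4 dx = -144/5;  ∫_0^1 36*x^2 dx = 12.
  Sum: 144/7 − 144/5 + 12 = 132/35.
Adding: ||u||_{H^1}^2 = 239/35 + 132/35 = 53/5.


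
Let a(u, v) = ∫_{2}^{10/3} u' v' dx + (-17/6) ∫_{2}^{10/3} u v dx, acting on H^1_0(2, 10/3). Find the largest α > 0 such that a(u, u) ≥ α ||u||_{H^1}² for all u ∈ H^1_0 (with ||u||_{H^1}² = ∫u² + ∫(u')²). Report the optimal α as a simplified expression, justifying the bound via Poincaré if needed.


α = (-136 + 27*π^2)/(3*(16 + 9*π^2))

Coercivity of a(·,·) on H^1_0(2, 10/3) means a(u, u) ≥ α ||u||_{H^1}² for every u ∈ H^1_0.
The interval has length L = 4/3, and Poincaré/coercivity depend only on L. Here a(u, u) = ∫(u')² + (-17/6)·∫u².
Here c = -17/6 < 0 with |c| < (π/L)² = 9*π^2/16, so coercivity still holds. The condition a(u,u) ≥ α||u||_{H^1}² reads (1−α)∫(u')² ≥ (α−c)∫u². Any admissible α is ≤ 1 (rapidly oscillating u have ∫u²/∫(u')² → 0), and α = 1 would force 0 ≥ (1−c)∫u², impossible since c < 1; so 1−α > 0. By the sharp Poincaré inequality on H^1_0 of an interval of length L, ∫(u')² ≥ (π/L)²∫u² with equality for the first sine mode sin(π(x−x₀)/L) (x₀ the left endpoint), so the inequality holds for all u iff (1−α)(π/L)² ≥ α − c, i.e. α ≤ ((π/L)² + c)/((π/L)² + 1) = (1 + c(L/π)²)/(1 + (L/π)²). (Direct route, valid since c ≤ 0: Poincaré gives c∫u² ≥ c(L/π)²∫(u')², so a(u,u) ≥ (1 + c(L/π)²)∫(u')², while ||u||_{H^1}² ≤ (1 + (L/π)²)∫(u')²; dividing yields the same α.) With (π/L)² = 9*π^2/16 and c = -17/6, the largest admissible constant is α = ((π/L)² + c)/((π/L)² + 1).
Simplifying, α = (-136 + 27*π^2)/(3*(16 + 9*π^2)).


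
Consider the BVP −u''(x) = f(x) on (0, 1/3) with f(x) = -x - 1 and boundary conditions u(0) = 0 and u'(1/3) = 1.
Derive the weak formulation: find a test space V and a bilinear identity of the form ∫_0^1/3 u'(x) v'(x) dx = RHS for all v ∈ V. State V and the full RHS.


V = {v ∈ H^1(0, 1/3) : v(0) = 0} (test functions vanish at x = 0 where u is specified); weak form: ∫_0^1/3 u'v' dx = ∫_0^1/3 (-x - 1) v dx + v(1/3) for all v ∈ V.

Multiply both sides by a test function v and integrate from 0 to 1/3:
  ∫_0^1/3 −u''(x) v(x) dx = ∫_0^1/3 f(x) v(x) dx.
Integrate the LHS by parts once:
  ∫_0^1/3 −u'' v dx = −[u'(x) v(x)]_0^1/3 + ∫_0^1/3 u'(x) v'(x) dx.
Thus ∫_0^1/3 u'(x) v'(x) dx = ∫_0^1/3 f(x) v(x) dx + [u'(x) v(x)]_0^1/3.
Choose V so that boundary terms are either known or forced to vanish.
Mixed BC: u(0) = 0 (Dirichlet) and u'(1/3) = 1 (Neumann). Define V = {v ∈ H^1(0, 1/3) : v(0) = 0}. Then [u' v]_0^1/3 = u'(1/3)·v(1/3) − u'(0)·0 = v(1/3).
Weak formulation: find u (satisfying any essential BC) such that ∫_0^1/3 u'(x) v'(x) dx = ∫_0^1/3 f v dx + v(1/3) for all v ∈ V (Dirichlet at 0 absorbed into V; Neumann datum at x = 1/3 contributes the boundary term).
Substituting f(x) = -x - 1, the right-hand side is ∫_0^1/3 (-x - 1) v dx + v(1/3).


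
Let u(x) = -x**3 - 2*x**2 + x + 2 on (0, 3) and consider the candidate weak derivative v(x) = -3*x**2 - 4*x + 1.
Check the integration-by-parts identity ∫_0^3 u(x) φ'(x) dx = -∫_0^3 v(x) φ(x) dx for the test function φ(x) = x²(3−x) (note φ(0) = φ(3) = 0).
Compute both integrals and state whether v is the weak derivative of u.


LHS = 459/4, RHS = 459/4. Yes, v = u' weakly.

u(x) = -x**3 - 2*x**2 + x + 2, classical derivative u'(x) = -3*x**2 - 4*x + 1.
φ(x) = x²(3−x), so φ'(x) = 3*x*(2 - x).
Note φ(0) = φ(3) = 0, so the boundary term u·φ vanishes.
LHS = ∫_0^3 u(x) φ'(x) dx = ∫_0^3 (3*x^5 - 15*x^3 + 12*x) dx. Term by term:
  ∫_0^3 3*x^5 dx = 729/2;  ∫_0^3 -15*x^3 dx = -1215/4;  ∫_0^3 12*x dx = 54.
Sum: 729/2 − 1215/4 + 54 = 459/4.
So LHS = 459/4.
∫_0^3 v(x) φ(x) dx = ∫_0^3 (3*x^5 - 5*x^4 - 13*x^3 + 3*x^2) dx. Term by term:
  ∫_0^3 3*x^5 dx = 729/2;  ∫_0^3 -5*x^4 dx = -243;  ∫_0^3 -13*x^3 dx = -1053/4;
  ∫_0^3 3*x^2 dx = 27.
Sum: 729/2 − 243 − 1053/4 + 27 = -459/4.
So RHS = -∫_0^3 v(x) φ(x) dx = 459/4.
LHS = RHS, so the identity holds for this test φ.
Moreover u is smooth here and v(x) = u'(x) = -3*x**2 - 4*x + 1 pointwise, so the identity holds for every test function. Hence v is the weak derivative of u.


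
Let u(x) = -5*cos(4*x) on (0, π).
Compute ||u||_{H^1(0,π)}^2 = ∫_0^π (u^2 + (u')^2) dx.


||u||_{H^1(0,π)}^2 = 425*π/2

u'(x) = 20*sin(4*x).
Expand u² and (u')² and integrate term by term on (0, π), using: for integers n ≥ 1, ∫_0^π sin²(nx) dx = ∫_0^π cos²(nx) dx = π/2; for n ≠ n', ∫_0^π sin(nx)sin(n'x) dx = ∫_0^π cos(nx)cos(n'x) dx = 0; and by product-to-sum, ∫_0^π sin(nx)cos(n'x) dx = ½∫_0^π [sin((n+n')x) + sin((n−n')x)] dx, which is 0 when n+n' is even and 2n/(n²−n'²) when n+n' is odd (it need not vanish on (0, π)).
  u² squared terms: (-5)²·∫cos(4x)² dx = 25·π/2 = 25*π/2.
  So ∫_0^π u² dx = 25*π/2.
  (u')² squared terms: (20)²·∫sin(4x)² dx = 400·π/2 = 200*π.
  So ∫_0^π (u')² dx = 200*π.
||u||_{H^1}^2 = (25*π/2) + (200*π) = 425*π/2.


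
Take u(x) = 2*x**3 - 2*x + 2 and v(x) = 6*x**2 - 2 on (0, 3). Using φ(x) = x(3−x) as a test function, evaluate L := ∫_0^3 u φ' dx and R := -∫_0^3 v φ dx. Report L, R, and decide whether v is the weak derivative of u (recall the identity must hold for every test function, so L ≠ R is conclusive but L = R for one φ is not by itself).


LHS = -639/10, RHS = -639/10. Yes, v = u' weakly.

u(x) = 2*x**3 - 2*x + 2, classical derivative u'(x) = 6*x**2 - 2.
φ(x) = x(3−x), so φ'(x) = 3 - 2*x.
Note φ(0) = φ(3) = 0, so the boundary term u·φ vanishes.
LHS = ∫_0^3 u(x) φ'(x) dx = ∫_0^3 (-4*x^4 + 6*x^3 + 4*x^2 - 10*x + 6) dx. Term by term:
  ∫_0^3 -4*x^4 dx = -972/5;  ∫_0^3 6*x^3 dx = 243/2;  ∫_0^3 4*x^2 dx = 36;
  ∫_0^3 -10*x dx = -45;  ∫_0^3 6 dx = 18.
Sum: -972/5 + 243/2 + 36 − 45 + 18 = -639/10.
So LHS = -639/10.
∫_0^3 v(x) φ(x) dx = ∫_0^3 (-6*x^4 + 18*x^3 + 2*x^2 - 6*x) dx. Term by term:
  ∫_0^3 -6*x^4 dx = -1458/5;  ∫_0^3 18*x^3 dx = 729/2;  ∫_0^3 2*x^2 dx = 18;
  ∫_0^3 -6*x dx = -27.
Sum: -1458/5 + 729/2 + 18 − 27 = 639/10.
So RHS = -∫_0^3 v(x) φ(x) dx = -639/10.
LHS = RHS, so the identity holds for this test φ.
Moreover u is smooth here and v(x) = u'(x) = 6*x**2 - 2 pointwise, so the identity holds for every test function. Hence v is the weak derivative of u.


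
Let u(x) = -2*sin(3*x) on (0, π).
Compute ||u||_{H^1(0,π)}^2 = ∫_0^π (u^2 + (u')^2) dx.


||u||_{H^1(0,π)}^2 = 20*π

u'(x) = -6*cos(3*x).
Expand u² and (u')² and integrate term by term on (0, π), using: for integers n ≥ 1, ∫_0^π sin²(nx) dx = ∫_0^π cos²(nx) dx = π/2; for n ≠ n', ∫_0^π sin(nx)sin(n'x) dx = ∫_0^π cos(nx)cos(n'x) dx = 0; and by product-to-sum, ∫_0^π sin(nx)cos(n'x) dx = ½∫_0^π [sin((n+n')x) + sin((n−n')x)] dx, which is 0 when n+n' is even and 2n/(n²−n'²) when n+n' is odd (it need not vanish on (0, π)).
  u² squared terms: (-2)²·∫sin(3x)² dx = 4·π/2 = 2*π.
  So ∫_0^π u² dx = 2*π.
  (u')² squared terms: (-6)²·∫cos(3x)² dx = 36·π/2 = 18*π.
  So ∫_0^π (u')² dx = 18*π.
||u||_{H^1}^2 = (2*π) + (18*π) = 20*π.


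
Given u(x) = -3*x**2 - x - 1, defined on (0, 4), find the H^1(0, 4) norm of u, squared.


||u||_{H^1}^2 = 48968/15

The H^1 norm (squared) on an interval (0, L) is
  ||u||_{H^1}^2 = ∫_0^L u(x)^2 dx + ∫_0^L u'(x)^2 dx.
Compute u'(x) = -6*x - 1.
Then u(x)^2 = 9*x**4 + 6*x**3 + 7*x**2 + 2*x + 1 and u'(x)^2 = 36*x**2 + 12*x + 1.
Integrate each monomial from 0 to 4 using ∫_0^4 c·x^n dx = c·4^(n+1)/(n+1):
  ∫_0^4 u(x)^2 dx = ∫_0^4 (9*x^4 + 6*x^3 + 7*x^2 + 2*x + 1) dx. Term by term:
    ∫_0^4 9*x^4 dx = 9216/5;  ∫_0^4 6*x^3 dx = 384;  ∫_0^4 7*x^2 dx = 448/3;
    ∫_0^4 2*x dx = 16;  ∫_0^4 1 dx = 4.
  Sum: 9216/5 + 384 + 448/3 + 16 + 4 = 35948/15.
  ∫_0^4 u'(x)^2 dx = ∫_0^4 (36*x^2 + 12*x + 1) dx. Term by term:
    ∫_0^4 36*x^2 dx = 768;  ∫_0^4 12*x dx = 96;  ∫_0^4 1 dx = 4.
  Sum: 768 + 96 + 4 = 868.
Adding: ||u||_{H^1}^2 = 35948/15 + 868 = 48968/15.


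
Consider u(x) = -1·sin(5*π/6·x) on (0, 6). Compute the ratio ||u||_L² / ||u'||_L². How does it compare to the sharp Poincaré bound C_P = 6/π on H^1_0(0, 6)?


||u||_L² / ||u'||_L² = 6/(5*π) < C_P = 6/π.

u(x) = -1·sin(5*π/6·x), so u'(x) = -5*π*cos(5*π*x/6)/6.
Writing u(x) = A·sin(kπx/L) with A = -1 and k = 5, use ∫_0^L sin²(kπx/L) dx = L/2 and ∫_0^L cos²(kπx/L) dx = L/2.
u² = 1·sin²(5*π/6·x) and (u')² = 25*π^2/36·cos²(5*π/6·x), and each of sin², cos² integrates to L/2 = 3 over (0, 6).
∫_0^6 u² dx = 3, so ||u||_L² = sqrt(3).
∫_0^6 (u')² dx = 25*π^2/12, so ||u'||_L² = 5*sqrt(3)*π/6.
Ratio ||u||_L² / ||u'||_L² = 6/(5*π).
Sharp Poincaré constant on H^1_0(0, 6) is C_P = L/π = 6/π, achieved by sin(π/6·x).
This is the k = 5 harmonic; the ratio L/(kπ) is strictly less than C_P = L/π, consistent with the sharp inequality ||u||_L² ≤ C_P ||u'||_L².


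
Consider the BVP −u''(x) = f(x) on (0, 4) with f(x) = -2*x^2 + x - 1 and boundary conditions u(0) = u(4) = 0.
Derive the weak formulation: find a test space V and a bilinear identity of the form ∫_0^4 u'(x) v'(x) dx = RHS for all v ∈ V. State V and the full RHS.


V = H^1_0(0, 4) (so v(0) = v(4) = 0); weak form: ∫_0^4 u'v' dx = ∫_0^4 (-2*x^2 + x - 1) v dx for all v ∈ V.

Multiply both sides by a test function v and integrate from 0 to 4:
  ∫_0^4 −u''(x) v(x) dx = ∫_0^4 f(x) v(x) dx.
Integrate the LHS by parts once:
  ∫_0^4 −u'' v dx = −[u'(x) v(x)]_0^4 + ∫_0^4 u'(x) v'(x) dx.
Thus ∫_0^4 u'(x) v'(x) dx = ∫_0^4 f(x) v(x) dx + [u'(x) v(x)]_0^4.
Choose V so that boundary terms are either known or forced to vanish.
u is Dirichlet: u(0) = u(4) = 0. Let V = H^1_0(0, 4); then v(0) = v(4) = 0, and [u' v]_0^4 = 0.
Weak formulation: find u (satisfying any essential BC) such that ∫_0^4 u'(x) v'(x) dx = ∫_0^4 f v dx for all v ∈ V.
Substituting f(x) = -2*x^2 + x - 1, the right-hand side is ∫_0^4 (-2*x^2 + x - 1) v dx.


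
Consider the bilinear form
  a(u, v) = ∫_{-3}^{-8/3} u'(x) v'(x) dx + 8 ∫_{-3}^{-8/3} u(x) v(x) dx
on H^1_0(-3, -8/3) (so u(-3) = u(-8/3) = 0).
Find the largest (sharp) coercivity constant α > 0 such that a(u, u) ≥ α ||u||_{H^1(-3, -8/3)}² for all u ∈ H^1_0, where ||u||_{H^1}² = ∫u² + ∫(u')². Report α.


α = 1

Coercivity of a(·,·) on H^1_0(-3, -8/3) means a(u, u) ≥ α ||u||_{H^1}² for every u ∈ H^1_0.
The interval has length L = 1/3, and Poincaré/coercivity depend only on L. Here a(u, u) = ∫(u')² + (8)·∫u².
Here c = 8 ≥ 1, so a(u,u) = ∫(u')² + c∫u² ≥ ∫(u')² + ∫u² = ||u||_{H^1}², i.e. α = 1 works. No larger α is possible: a(u,u) ≥ α||u||_{H^1}² means (1−α)∫(u')² ≥ (α−c)∫u², and for the modes u_n = sin(nπ(x−x₀)/L) (x₀ the left endpoint) one has ∫u_n²/∫(u_n')² = (L/(nπ))² → 0, so a(u_n,u_n)/||u_n||_{H^1}² → 1. Hence the optimal constant is α = 1.
Therefore α = 1.


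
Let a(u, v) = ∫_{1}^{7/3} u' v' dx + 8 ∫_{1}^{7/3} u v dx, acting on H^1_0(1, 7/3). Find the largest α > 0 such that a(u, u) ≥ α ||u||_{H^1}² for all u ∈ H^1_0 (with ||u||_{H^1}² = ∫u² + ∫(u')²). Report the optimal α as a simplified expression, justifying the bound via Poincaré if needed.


α = 1

Coercivity of a(·,·) on H^1_0(1, 7/3) means a(u, u) ≥ α ||u||_{H^1}² for every u ∈ H^1_0.
The interval has length L = 4/3, and Poincaré/coercivity depend only on L. Here a(u, u) = ∫(u')² + (8)·∫u².
Here c = 8 ≥ 1, so a(u,u) = ∫(u')² + c∫u² ≥ ∫(u')² + ∫u² = ||u||_{H^1}², i.e. α = 1 works. No larger α is possible: a(u,u) ≥ α||u||_{H^1}² means (1−α)∫(u')² ≥ (α−c)∫u², and for the modes u_n = sin(nπ(x−x₀)/L) (x₀ the left endpoint) one has ∫u_n²/∫(u_n')² = (L/(nπ))² → 0, so a(u_n,u_n)/||u_n||_{H^1}² → 1. Hence the optimal constant is α = 1.
Therefore α = 1.


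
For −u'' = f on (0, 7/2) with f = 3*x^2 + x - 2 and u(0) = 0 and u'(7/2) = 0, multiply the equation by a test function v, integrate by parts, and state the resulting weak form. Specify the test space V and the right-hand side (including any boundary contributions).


V = {v ∈ H^1(0, 7/2) : v(0) = 0} (test functions vanish at x = 0 where u is specified); weak form: ∫_0^7/2 u'v' dx = ∫_0^7/2 (3*x^2 + x - 2) v dx for all v ∈ V.

Multiply both sides by a test function v and integrate from 0 to 7/2:
  ∫_0^7/2 −u''(x) v(x) dx = ∫_0^7/2 f(x) v(x) dx.
Integrate the LHS by parts once:
  ∫_0^7/2 −u'' v dx = −[u'(x) v(x)]_0^7/2 + ∫_0^7/2 u'(x) v'(x) dx.
Thus ∫_0^7/2 u'(x) v'(x) dx = ∫_0^7/2 f(x) v(x) dx + [u'(x) v(x)]_0^7/2.
Choose V so that boundary terms are either known or forced to vanish.
Mixed BC: u(0) = 0 (Dirichlet) and u'(7/2) = 0 (Neumann). Define V = {v ∈ H^1(0, 7/2) : v(0) = 0}. Then [u' v]_0^7/2 = u'(7/2)·v(7/2) − u'(0)·0 = 0.
Weak formulation: find u (satisfying any essential BC) such that ∫_0^7/2 u'(x) v'(x) dx = ∫_0^7/2 f v dx for all v ∈ V (Dirichlet at 0 absorbed into V; the Neumann datum at x = 7/2 is zero, so no boundary term remains).
Substituting f(x) = 3*x^2 + x - 2, the right-hand side is ∫_0^7/2 (3*x^2 + x - 2) v dx.


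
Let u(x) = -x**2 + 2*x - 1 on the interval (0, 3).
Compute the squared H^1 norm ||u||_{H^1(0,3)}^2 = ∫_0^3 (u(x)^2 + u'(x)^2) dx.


||u||_{H^1}^2 = 93/5

The H^1 norm (squared) on an interval (0, L) is
  ||u||_{H^1}^2 = ∫_0^L u(x)^2 dx + ∫_0^L u'(x)^2 dx.
Compute u'(x) = 2 - 2*x.
Then u(x)^2 = x**4 - 4*x**3 + 6*x**2 - 4*x + 1 and u'(x)^2 = 4*x**2 - 8*x + 4.
Integrate each monomial from 0 to 3 using ∫_0^3 c·x^n dx = c·3^(n+1)/(n+1):
  ∫_0^3 u(x)^2 dx = ∫_0^3 (x^4 - 4*x^3 + 6*x^2 - 4*x + 1) dx. Term by term:
    ∫_0^3 x^4 dx = 243/5;  ∫_0^3 -4*x^3 dx = -81;  ∫_0^3 6*x^2 dx = 54;
    ∫_0^3 -4*x dx = -18;  ∫_0^3 1 dx = 3.
  Sum: 243/5 − 81 + 54 − 18 + 3 = 33/5.
  ∫_0^3 u'(x)^2 dx = ∫_0^3 (4*x^2 - 8*x + 4) dx. Term by term:
    ∫_0^3 4*x^2 dx = 36;  ∫_0^3 -8*x dx = -36;  ∫_0^3 4 dx = 12.
  Sum: 36 − 36 + 12 = 12.
Adding: ||u||_{H^1}^2 = 33/5 + 12 = 93/5.


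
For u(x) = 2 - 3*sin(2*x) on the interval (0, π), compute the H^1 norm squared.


||u||_{H^1(0,π)}^2 = 53*π/2

u'(x) = -6*cos(2*x).
Expand u² and (u')² and integrate term by term on (0, π), using: for integers n ≥ 1, ∫_0^π sin²(nx) dx = ∫_0^π cos²(nx) dx = π/2; for n ≠ n', ∫_0^π sin(nx)sin(n'x) dx = ∫_0^π cos(nx)cos(n'x) dx = 0; and by product-to-sum, ∫_0^π sin(nx)cos(n'x) dx = ½∫_0^π [sin((n+n')x) + sin((n−n')x)] dx, which is 0 when n+n' is even and 2n/(n²−n'²) when n+n' is odd (it need not vanish on (0, π)). For the constant mode: ∫_0^π 1 dx = π, ∫_0^π cos(nx) dx = 0, ∫_0^π sin(nx) dx = (1−(−1)^n)/n.
  u² squared terms: (2)²·∫1 dx = 4·π = 4*π;  (-3)²·∫sin(2x)² dx = 9·π/2 = 9*π/2.
  u² cross terms: 2·(2)·(-3)·∫1·sin(2x) dx = -12·(0) = 0.
  So ∫_0^π u² dx = 4*π + 9*π/2 + 0 = 17*π/2.
  (u')² squared terms: (-6)²·∫cos(2x)² dx = 36·π/2 = 18*π.
  So ∫_0^π (u')² dx = 18*π.
||u||_{H^1}^2 = (17*π/2) + (18*π) = 53*π/2.


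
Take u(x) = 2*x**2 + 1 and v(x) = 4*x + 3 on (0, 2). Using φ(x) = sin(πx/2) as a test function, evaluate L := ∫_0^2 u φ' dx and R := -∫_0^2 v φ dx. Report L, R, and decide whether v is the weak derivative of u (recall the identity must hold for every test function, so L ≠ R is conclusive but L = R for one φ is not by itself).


LHS = -16/π, RHS = -28/π. No, v is not the weak derivative of u.

u(x) = 2*x**2 + 1, classical derivative u'(x) = 4*x.
φ(x) = sin(πx/2), so φ'(x) = π*cos(π*x/2)/2.
Note φ(0) = φ(2) = 0, so the boundary term u·φ vanishes.
LHS = ∫_0^2 u(x) φ'(x) dx = ∫_0^2 (π*x^2*cos(π*x/2) + π*cos(π*x/2)/2) dx. Term by term:
  ∫_0^2 π*cos(π*x/2)/2 dx = 0;  ∫_0^2 π*x^2*cos(π*x/2) dx = -16/π.
Sum: 0 − 16/π = -16/π.
So LHS = -16/π.
∫_0^2 v(x) φ(x) dx = ∫_0^2 (4*x*sin(π*x/2) + 3*sin(π*x/2)) dx. Term by term:
  ∫_0^2 3*sin(π*x/2) dx = 12/π;  ∫_0^2 4*x*sin(π*x/2) dx = 16/π.
Sum: 12/π + 16/π = 28/π.
So RHS = -∫_0^2 v(x) φ(x) dx = -28/π.
LHS − RHS = 12/π ≠ 0, so the identity fails.
(For a valid weak derivative the identity must hold for EVERY test function, in particular this one. The failure shows v is NOT the weak derivative of u.)
Correct weak derivative would be u'(x) = 4*x.


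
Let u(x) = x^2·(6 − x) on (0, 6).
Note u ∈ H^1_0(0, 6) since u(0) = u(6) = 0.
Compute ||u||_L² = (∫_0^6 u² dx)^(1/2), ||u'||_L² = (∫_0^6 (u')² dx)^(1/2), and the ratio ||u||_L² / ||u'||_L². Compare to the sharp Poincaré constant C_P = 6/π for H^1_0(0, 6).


||u||_L² / ||u'||_L² = 3*sqrt(14)/7 < C_P = 6/π.

u(x) = x^2·(6 − x), so u'(x) = 3*x*(4 - x).
u(x) = x^2·(6 − x) vanishes at x = 0 and x = 6, so u ∈ H^1_0(0, 6). Differentiate via the product rule and integrate the resulting polynomials term by term.
  ∫_0^6 u² dx = ∫_0^6 (x^6 - 12*x^5 + 36*x^4) dx. Term by term:
    ∫_0^6 x^6 dx = 279936/7;  ∫_0^6 -12*x^5 dx = -93312;  ∫_0^6 36*x^4 dx = 279936/5.
  Sum: 279936/7 − 93312 + 279936/5 = 93312/35.
  ∫_0^6 (u')² dx = ∫_0^6 (9*x^4 - 72*x^3 + 144*x^2) dx. Term by term:
    ∫_0^6 9*x^4 dx = 69984/5;  ∫_0^6 -72*x^3 dx = -23328;  ∫_0^6 144*x^2 dx = 10368.
  Sum: 69984/5 − 23328 + 10368 = 5184/5.
∫_0^6 u² dx = 93312/35, so ||u||_L² = 216*sqrt(70)/35.
∫_0^6 (u')² dx = 5184/5, so ||u'||_L² = 72*sqrt(5)/5.
Ratio ||u||_L² / ||u'||_L² = 3*sqrt(14)/7.
Sharp Poincaré constant on H^1_0(0, 6) is C_P = L/π = 6/π, achieved by sin(π/6·x).
A polynomial bump cannot attain the sharp Poincaré constant (only the first sine eigenfunction does), so the ratio is strictly less than C_P, consistent with ||u||_L² ≤ C_P ||u'||_L².


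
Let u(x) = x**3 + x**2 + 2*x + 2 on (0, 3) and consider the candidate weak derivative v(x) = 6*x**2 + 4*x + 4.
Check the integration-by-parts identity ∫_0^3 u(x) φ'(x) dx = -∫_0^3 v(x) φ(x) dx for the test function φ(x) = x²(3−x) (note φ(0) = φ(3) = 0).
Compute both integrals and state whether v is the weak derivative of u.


LHS = -1107/10, RHS = -1107/5. No, v is not the weak derivative of u.

u(x) = x**3 + x**2 + 2*x + 2, classical derivative u'(x) = 3*x**2 + 2*x + 2.
φ(x) = x²(3−x), so φ'(x) = 3*x*(2 - x).
Note φ(0) = φ(3) = 0, so the boundary term u·φ vanishes.
LHS = ∫_0^3 u(x) φ'(x) dx = ∫_0^3 (-3*x^5 + 3*x^4 + 6*x^2 + 12*x) dx. Term by term:
  ∫_0^3 -3*x^5 dx = -729/2;  ∫_0^3 3*x^4 dx = 729/5;  ∫_0^3 6*x^2 dx = 54;
  ∫_0^3 12*x dx = 54.
Sum: -729/2 + 729/5 + 54 + 54 = -1107/10.
So LHS = -1107/10.
∫_0^3 v(x) φ(x) dx = ∫_0^3 (-6*x^5 + 14*x^4 + 8*x^3 + 12*x^2) dx. Term by term:
  ∫_0^3 -6*x^5 dx = -729;  ∫_0^3 14*x^4 dx = 3402/5;  ∫_0^3 8*x^3 dx = 162;
  ∫_0^3 12*x^2 dx = 108.
Sum: -729 + 3402/5 + 162 + 108 = 1107/5.
So RHS = -∫_0^3 v(x) φ(x) dx = -1107/5.
LHS − RHS = 1107/10 ≠ 0, so the identity fails.
(For a valid weak derivative the identity must hold for EVERY test function, in particular this one. The failure shows v is NOT the weak derivative of u.)
Correct weak derivative would be u'(x) = 3*x**2 + 2*x + 2.


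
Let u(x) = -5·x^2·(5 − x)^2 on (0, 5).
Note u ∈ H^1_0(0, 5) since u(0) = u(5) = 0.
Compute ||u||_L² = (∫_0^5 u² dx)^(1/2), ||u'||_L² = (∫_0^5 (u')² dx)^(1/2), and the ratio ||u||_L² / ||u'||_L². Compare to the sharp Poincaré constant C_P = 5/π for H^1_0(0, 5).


||u||_L² / ||u'||_L² = 5*sqrt(3)/6 < C_P = 5/π.

u(x) = -5·x^2·(5 − x)^2, so u'(x) = 10*x*(x*(5 - x) - (x - 5)^2).
u(x) = -5·x^2·(5 − x)^2 vanishes at x = 0 and x = 5, so u ∈ H^1_0(0, 5). Differentiate via the product rule and integrate the resulting polynomials term by term.
  ∫_0^5 u² dx = ∫_0^5 (25*x^8 - 500*x^7 + 3750*x^6 - 12500*x^5 + 15625*x^4) dx. Term by term:
    ∫_0^5 25*x^8 dx = 48828125/9;  ∫_0^5 -500*x^7 dx = -48828125/2;  ∫_0^5 3750*x^6 dx = 292968750/7;
    ∫_0^5 -12500*x^5 dx = -97656250/3;  ∫_0^5 15625*x^4 dx = 9765625.
  Sum: 48828125/9 − 48828125/2 + 292968750/7 − 97656250/3 + 9765625 = 9765625/126.
  ∫_0^5 (u')² dx = ∫_0^5 (400*x^6 - 6000*x^5 + 32500*x^4 - 75000*x^3 + 62500*x^2) dx. Term by term:
    ∫_0^5 400*x^6 dx = 31250000/7;  ∫_0^5 -6000*x^5 dx = -15625000;  ∫_0^5 32500*x^4 dx = 20312500;
    ∫_0^5 -75000*x^3 dx = -11718750;  ∫_0^5 62500*x^2 dx = 7812500/3.
  Sum: 31250000/7 − 15625000 + 20312500 − 11718750 + 7812500/3 = 781250/21.
∫_0^5 u² dx = 9765625/126, so ||u||_L² = 3125*sqrt(14)/42.
∫_0^5 (u')² dx = 781250/21, so ||u'||_L² = 625*sqrt(42)/21.
Ratio ||u||_L² / ||u'||_L² = 5*sqrt(3)/6.
Sharp Poincaré constant on H^1_0(0, 5) is C_P = L/π = 5/π, achieved by sin(π/5·x).
A polynomial bump cannot attain the sharp Poincaré constant (only the first sine eigenfunction does), so the ratio is strictly less than C_P, consistent with ||u||_L² ≤ C_P ||u'||_L².


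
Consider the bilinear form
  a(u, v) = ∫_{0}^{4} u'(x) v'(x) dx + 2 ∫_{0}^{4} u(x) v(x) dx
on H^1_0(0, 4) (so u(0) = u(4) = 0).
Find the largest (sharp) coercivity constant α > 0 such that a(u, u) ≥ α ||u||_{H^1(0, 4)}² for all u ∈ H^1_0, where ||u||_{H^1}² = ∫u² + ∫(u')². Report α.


α = 1

Coercivity of a(·,·) on H^1_0(0, 4) means a(u, u) ≥ α ||u||_{H^1}² for every u ∈ H^1_0.
The interval has length L = 4, and Poincaré/coercivity depend only on L. Here a(u, u) = ∫(u')² + (2)·∫u².
Here c = 2 ≥ 1, so a(u,u) = ∫(u')² + c∫u² ≥ ∫(u')² + ∫u² = ||u||_{H^1}², i.e. α = 1 works. No larger α is possible: a(u,u) ≥ α||u||_{H^1}² means (1−α)∫(u')² ≥ (α−c)∫u², and for the modes u_n = sin(nπ(x−x₀)/L) (x₀ the left endpoint) one has ∫u_n²/∫(u_n')² = (L/(nπ))² → 0, so a(u_n,u_n)/||u_n||_{H^1}² → 1. Hence the optimal constant is α = 1.
Therefore α = 1.


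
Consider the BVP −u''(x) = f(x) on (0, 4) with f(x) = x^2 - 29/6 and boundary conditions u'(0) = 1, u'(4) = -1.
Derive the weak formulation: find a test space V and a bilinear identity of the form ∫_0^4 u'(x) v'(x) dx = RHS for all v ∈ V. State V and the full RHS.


V = H^1(0, 4) (v unrestricted at boundary; u is determined up to an additive constant); weak form: ∫_0^4 u'v' dx = ∫_0^4 (x^2 - 29/6) v dx − v(4) − v(0) for all v ∈ V.

Multiply both sides by a test function v and integrate from 0 to 4:
  ∫_0^4 −u''(x) v(x) dx = ∫_0^4 f(x) v(x) dx.
Integrate the LHS by parts once:
  ∫_0^4 −u'' v dx = −[u'(x) v(x)]_0^4 + ∫_0^4 u'(x) v'(x) dx.
Thus ∫_0^4 u'(x) v'(x) dx = ∫_0^4 f(x) v(x) dx + [u'(x) v(x)]_0^4.
Choose V so that boundary terms are either known or forced to vanish.
u has inhomogeneous Neumann u'(0) = 1, u'(4) = -1. [u' v]_0^4 = (-1)·v(4) − (1)·v(0) = − v(4) − v(0). Take V = H^1(0, 4); boundary term becomes part of RHS.
Weak formulation: find u (satisfying any essential BC) such that ∫_0^4 u'(x) v'(x) dx = ∫_0^4 f v dx − v(4) − v(0) for all v ∈ V (Neumann data are natural BCs: they enter the RHS as boundary terms).
Substituting f(x) = x^2 - 29/6, the right-hand side is ∫_0^4 (x^2 - 29/6) v dx − v(4) − v(0).
Compatibility check (pure Neumann): taking v ≡ 1 ∈ V gives 0 = ∫_0^4 f dx + (-1) − (1), i.e. ∫_0^4 f dx must equal u'(0) − u'(4) = 2. Indeed ∫_0^4 (x^2 - 29/6) dx = 2, so the data are compatible. The solution is then unique only up to an additive constant (fix it e.g. by requiring ∫_0^4 u dx = 0).


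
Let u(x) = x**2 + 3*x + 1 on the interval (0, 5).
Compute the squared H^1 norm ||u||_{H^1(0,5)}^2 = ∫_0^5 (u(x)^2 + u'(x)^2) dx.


||u||_{H^1}^2 = 4925/2

The H^1 norm (squared) on an interval (0, L) is
  ||u||_{H^1}^2 = ∫_0^L u(x)^2 dx + ∫_0^L u'(x)^2 dx.
Compute u'(x) = 2*x + 3.
Then u(x)^2 = x**4 + 6*x**3 + 11*x**2 + 6*x + 1 and u'(x)^2 = 4*x**2 + 12*x + 9.
Integrate each monomial from 0 to 5 using ∫_0^5 c·x^n dx = c·5^(n+1)/(n+1):
  ∫_0^5 u(x)^2 dx = ∫_0^5 (x^4 + 6*x^3 + 11*x^2 + 6*x + 1) dx. Term by term:
    ∫_0^5 x^4 dx = 625;  ∫_0^5 6*x^3 dx = 1875/2;  ∫_0^5 11*x^2 dx = 1375/3;
    ∫_0^5 6*x dx = 75;  ∫_0^5 1 dx = 5.
  Sum: 625 + 1875/2 + 1375/3 + 75 + 5 = 12605/6.
  ∫_0^5 u'(x)^2 dx = ∫_0^5 (4*x^2 + 12*x + 9) dx. Term by term:
    ∫_0^5 4*x^2 dx = 500/3;  ∫_0^5 12*x dx = 150;  ∫_0^5 9 dx = 45.
  Sum: 500/3 + 150 + 45 = 1085/3.
Adding: ||u||_{H^1}^2 = 12605/6 + 1085/3 = 4925/2.


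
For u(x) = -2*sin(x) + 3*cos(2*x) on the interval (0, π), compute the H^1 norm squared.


||u||_{H^1(0,π)}^2 = 40 + 53*π/2

u'(x) = -6*sin(2*x) - 2*cos(x).
Expand u² and (u')² and integrate term by term on (0, π), using: for integers n ≥ 1, ∫_0^π sin²(nx) dx = ∫_0^π cos²(nx) dx = π/2; for n ≠ n', ∫_0^π sin(nx)sin(n'x) dx = ∫_0^π cos(nx)cos(n'x) dx = 0; and by product-to-sum, ∫_0^π sin(nx)cos(n'x) dx = ½∫_0^π [sin((n+n')x) + sin((n−n')x)] dx, which is 0 when n+n' is even and 2n/(n²−n'²) when n+n' is odd (it need not vanish on (0, π)).
  u² squared terms: (-2)²·∫sin(x)² dx = 4·π/2 = 2*π;  (3)²·∫cos(2x)² dx = 9·π/2 = 9*π/2.
  u² cross terms: 2·(-2)·(3)·∫sin(x)·cos(2x) dx = -12·(-2/3) = 8.
  So ∫_0^π u² dx = 2*π + 9*π/2 + 8 = 8 + 13*π/2.
  (u')² squared terms: (-6)²·∫sin(2x)² dx = 36·π/2 = 18*π;  (-2)²·∫cos(x)² dx = 4·π/2 = 2*π.
  (u')² cross terms: 2·(-6)·(-2)·∫sin(2x)·cos(x) dx = 24·(4/3) = 32.
  So ∫_0^π (u')² dx = 18*π + 2*π + 32 = 32 + 20*π.
||u||_{H^1}^2 = (8 + 13*π/2) + (32 + 20*π) = 40 + 53*π/2.


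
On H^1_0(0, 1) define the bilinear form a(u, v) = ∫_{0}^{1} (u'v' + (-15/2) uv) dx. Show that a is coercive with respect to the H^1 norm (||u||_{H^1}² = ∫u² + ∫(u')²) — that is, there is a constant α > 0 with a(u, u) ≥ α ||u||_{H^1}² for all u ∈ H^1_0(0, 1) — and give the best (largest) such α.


α = (-15/2 + π^2)/(1 + π^2)

Coercivity of a(·,·) on H^1_0(0, 1) means a(u, u) ≥ α ||u||_{H^1}² for every u ∈ H^1_0.
The interval has length L = 1, and Poincaré/coercivity depend only on L. Here a(u, u) = ∫(u')² + (-15/2)·∫u².
Here c = -15/2 < 0 with |c| < (π/L)² = π^2, so coercivity still holds. The condition a(u,u) ≥ α||u||_{H^1}² reads (1−α)∫(u')² ≥ (α−c)∫u². Any admissible α is ≤ 1 (rapidly oscillating u have ∫u²/∫(u')² → 0), and α = 1 would force 0 ≥ (1−c)∫u², impossible since c < 1; so 1−α > 0. By the sharp Poincaré inequality on H^1_0 of an interval of length L, ∫(u')² ≥ (π/L)²∫u² with equality for the first sine mode sin(π(x−x₀)/L) (x₀ the left endpoint), so the inequality holds for all u iff (1−α)(π/L)² ≥ α − c, i.e. α ≤ ((π/L)² + c)/((π/L)² + 1) = (1 + c(L/π)²)/(1 + (L/π)²). (Direct route, valid since c ≤ 0: Poincaré gives c∫u² ≥ c(L/π)²∫(u')², so a(u,u) ≥ (1 + c(L/π)²)∫(u')², while ||u||_{H^1}² ≤ (1 + (L/π)²)∫(u')²; dividing yields the same α.) With (π/L)² = π^2 and c = -15/2, the largest admissible constant is α = ((π/L)² + c)/((π/L)² + 1).
Simplifying, α = (-15/2 + π^2)/(1 + π^2).


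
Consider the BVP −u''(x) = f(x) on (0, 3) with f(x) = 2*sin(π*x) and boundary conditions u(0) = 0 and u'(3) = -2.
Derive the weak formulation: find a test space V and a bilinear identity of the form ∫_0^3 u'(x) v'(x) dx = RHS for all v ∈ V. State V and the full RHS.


V = {v ∈ H^1(0, 3) : v(0) = 0} (test functions vanish at x = 0 where u is specified); weak form: ∫_0^3 u'v' dx = ∫_0^3 (2*sin(π*x)) v dx − 2·v(3) for all v ∈ V.

Multiply both sides by a test function v and integrate from 0 to 3:
  ∫_0^3 −u''(x) v(x) dx = ∫_0^3 f(x) v(x) dx.
Integrate the LHS by parts once:
  ∫_0^3 −u'' v dx = −[u'(x) v(x)]_0^3 + ∫_0^3 u'(x) v'(x) dx.
Thus ∫_0^3 u'(x) v'(x) dx = ∫_0^3 f(x) v(x) dx + [u'(x) v(x)]_0^3.
Choose V so that boundary terms are either known or forced to vanish.
Mixed BC: u(0) = 0 (Dirichlet) and u'(3) = -2 (Neumann). Define V = {v ∈ H^1(0, 3) : v(0) = 0}. Then [u' v]_0^3 = u'(3)·v(3) − u'(0)·0 = − 2·v(3).
Weak formulation: find u (satisfying any essential BC) such that ∫_0^3 u'(x) v'(x) dx = ∫_0^3 f v dx − 2·v(3) for all v ∈ V (Dirichlet at 0 absorbed into V; Neumann datum at x = 3 contributes the boundary term).
Substituting f(x) = 2*sin(π*x), the right-hand side is ∫_0^3 (2*sin(π*x)) v dx − 2·v(3).


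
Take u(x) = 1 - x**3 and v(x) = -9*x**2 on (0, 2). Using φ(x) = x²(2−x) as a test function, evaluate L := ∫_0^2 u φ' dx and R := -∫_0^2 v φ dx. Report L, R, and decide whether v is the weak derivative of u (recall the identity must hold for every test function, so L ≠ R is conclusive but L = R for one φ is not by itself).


LHS = 32/5, RHS = 96/5. No, v is not the weak derivative of u.

u(x) = 1 - x**3, classical derivative u'(x) = -3*x**2.
φ(x) = x²(2−x), so φ'(x) = x*(4 - 3*x).
Note φ(0) = φ(2) = 0, so the boundary term u·φ vanishes.
LHS = ∫_0^2 u(x) φ'(x) dx = ∫_0^2 (3*x^5 - 4*x^4 - 3*x^2 + 4*x) dx. Term by term:
  ∫_0^2 3*x^5 dx = 32;  ∫_0^2 -4*x^4 dx = -128/5;  ∫_0^2 -3*x^2 dx = -8;
  ∫_0^2 4*x dx = 8.
Sum: 32 − 128/5 − 8 + 8 = 32/5.
So LHS = 32/5.
∫_0^2 v(x) φ(x) dx = ∫_0^2 (9*x^5 - 18*x^4) dx. Term by term:
  ∫_0^2 9*x^5 dx = 96;  ∫_0^2 -18*x^4 dx = -576/5.
Sum: 96 − 576/5 = -96/5.
So RHS = -∫_0^2 v(x) φ(x) dx = 96/5.
LHS − RHS = -64/5 ≠ 0, so the identity fails.
(For a valid weak derivative the identity must hold for EVERY test function, in particular this one. The failure shows v is NOT the weak derivative of u.)
Correct weak derivative would be u'(x) = -3*x**2.


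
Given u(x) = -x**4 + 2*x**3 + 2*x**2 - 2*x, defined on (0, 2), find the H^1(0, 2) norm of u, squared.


||u||_{H^1}^2 = 1688/63

The H^1 norm (squared) on an interval (0, L) is
  ||u||_{H^1}^2 = ∫_0^L u(x)^2 dx + ∫_0^L u'(x)^2 dx.
Compute u'(x) = -4*x**3 + 6*x**2 + 4*x - 2.
Then u(x)^2 = x**8 - 4*x**7 + 12*x**5 - 4*x**4 - 8*x**3 + 4*x**2 and u'(x)^2 = 16*x**6 - 48*x**5 + 4*x**4 + 64*x**3 - 8*x**2 - 16*x + 4.
Integrate each monomial from 0 to 2 using ∫_0^2 c·x^n dx = c·2^(n+1)/(n+1):
  ∫_0^2 u(x)^2 dx = ∫_0^2 (x^8 - 4*x^7 + 12*x^5 - 4*x^4 - 8*x^3 + 4*x^2) dx. Term by term:
    ∫_0^2 x^8 dx = 512/9;  ∫_0^2 -4*x^7 dx = -128;  ∫_0^2 12*x^5 dx = 128;
    ∫_0^2 -4*x^4 dx = -128/5;  ∫_0^2 -8*x^3 dx = -32;  ∫_0^2 4*x^2 dx = 32/3.
  Sum: 512/9 − 128 + 128 − 128/5 − 32 + 32/3 = 448/45.
  ∫_0^2 u'(x)^2 dx = ∫_0^2 (16*x^6 - 48*x^5 + 4*x^4 + 64*x^3 - 8*x^2 - 16*x + 4) dx. Term by term:
    ∫_0^2 16*x^6 dx = 2048/7;  ∫_0^2 -48*x^5 dx = -512;  ∫_0^2 4*x^4 dx = 128/5;
    ∫_0^2 64*x^3 dx = 256;  ∫_0^2 -8*x^2 dx = -64/3;  ∫_0^2 -16*x dx = -32;
    ∫_0^2 4 dx = 8.
  Sum: 2048/7 − 512 + 128/5 + 256 − 64/3 − 32 + 8 = 1768/105.
Adding: ||u||_{H^1}^2 = 448/45 + 1768/105 = 1688/63.


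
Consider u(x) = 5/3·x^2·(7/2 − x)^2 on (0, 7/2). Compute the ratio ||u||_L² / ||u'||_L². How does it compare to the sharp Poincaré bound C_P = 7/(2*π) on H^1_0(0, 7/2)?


||u||_L² / ||u'||_L² = 7*sqrt(3)/12 < C_P = 7/(2*π).

u(x) = 5/3·x^2·(7/2 − x)^2, so u'(x) = 5*x*(2*x - 7)*(4*x - 7)/6.
u(x) = 5/3·x^2·(7/2 − x)^2 vanishes at x = 0 and x = 7/2, so u ∈ H^1_0(0, 7/2). Differentiate via the product rule and integrate the resulting polynomials term by term.
  ∫_0^7/2 u² dx = ∫_0^7/2 (25*x^8/9 - 350*x^7/9 + 1225*x^6/6 - 8575*x^5/18 + 60025*x^4/144) dx. Term by term:
    ∫_0^7/2 25*x^8/9 dx = 1008840175/41472;  ∫_0^7/2 -350*x^7/9 dx = -1008840175/9216;  ∫_0^7/2 1225*x^6/6 dx = 144120025/768;
    ∫_0^7/2 -8575*x^5/18 dx = -1008840175/6912;  ∫_0^7/2 60025*x^4/144 dx = 201768035/4608.
  Sum: 1008840175/41472 − 1008840175/9216 + 144120025/768 − 1008840175/6912 + 201768035/4608 = 28824005/82944.
  ∫_0^7/2 (u')² dx = ∫_0^7/2 (400*x^6/9 - 1400*x^5/3 + 15925*x^4/9 - 8575*x^3/3 + 60025*x^2/36) dx. Term by term:
    ∫_0^7/2 400*x^6/9 dx = 2941225/72;  ∫_0^7/2 -1400*x^5/3 dx = -20588575/144;  ∫_0^7/2 15925*x^4/9 dx = 53530295/288;
    ∫_0^7/2 -8575*x^3/3 dx = -20588575/192;  ∫_0^7/2 60025*x^2/36 dx = 20588575/864.
  Sum: 2941225/72 − 20588575/144 + 53530295/288 − 20588575/192 + 20588575/864 = 588245/1728.
∫_0^7/2 u² dx = 28824005/82944, so ||u||_L² = 2401*sqrt(5)/288.
∫_0^7/2 (u')² dx = 588245/1728, so ||u'||_L² = 343*sqrt(15)/72.
Ratio ||u||_L² / ||u'||_L² = 7*sqrt(3)/12.
Sharp Poincaré constant on H^1_0(0, 7/2) is C_P = L/π = 7/(2*π), achieved by sin(2*π/7·x).
A polynomial bump cannot attain the sharp Poincaré constant (only the first sine eigenfunction does), so the ratio is strictly less than C_P, consistent with ||u||_L² ≤ C_P ||u'||_L².


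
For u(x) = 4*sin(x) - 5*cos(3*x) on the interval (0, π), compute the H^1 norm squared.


||u||_{H^1(0,π)}^2 = 141*π

u'(x) = 15*sin(3*x) + 4*cos(x).
Expand u² and (u')² and integrate term by term on (0, π), using: for integers n ≥ 1, ∫_0^π sin²(nx) dx = ∫_0^π cos²(nx) dx = π/2; for n ≠ n', ∫_0^π sin(nx)sin(n'x) dx = ∫_0^π cos(nx)cos(n'x) dx = 0; and by product-to-sum, ∫_0^π sin(nx)cos(n'x) dx = ½∫_0^π [sin((n+n')x) + sin((n−n')x)] dx, which is 0 when n+n' is even and 2n/(n²−n'²) when n+n' is odd (it need not vanish on (0, π)).
  u² squared terms: (-5)²·∫cos(3x)² dx = 25·π/2 = 25*π/2;  (4)²·∫sin(x)² dx = 16·π/2 = 8*π.
  u² cross terms: 2·(-5)·(4)·∫cos(3x)·sin(x) dx = -40·(0) = 0.
  So ∫_0^π u² dx = 25*π/2 + 8*π + 0 = 41*π/2.
  (u')² squared terms: (4)²·∫cos(x)² dx = 16·π/2 = 8*π;  (15)²·∫sin(3x)² dx = 225·π/2 = 225*π/2.
  (u')² cross terms: 2·(4)·(15)·∫cos(x)·sin(3x) dx = 120·(0) = 0.
  So ∫_0^π (u')² dx = 8*π + 225*π/2 + 0 = 241*π/2.
||u||_{H^1}^2 = (41*π/2) + (241*π/2) = 141*π.


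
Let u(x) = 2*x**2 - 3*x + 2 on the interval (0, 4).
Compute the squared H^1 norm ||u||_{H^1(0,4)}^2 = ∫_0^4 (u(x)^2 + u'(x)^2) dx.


||u||_{H^1}^2 = 2596/5

The H^1 norm (squared) on an interval (0, L) is
  ||u||_{H^1}^2 = ∫_0^L u(x)^2 dx + ∫_0^L u'(x)^2 dx.
Compute u'(x) = 4*x - 3.
Then u(x)^2 = 4*x**4 - 12*x**3 + 17*x**2 - 12*x + 4 and u'(x)^2 = 16*x**2 - 24*x + 9.
Integrate each monomial from 0 to 4 using ∫_0^4 c·x^n dx = c·4^(n+1)/(n+1):
  ∫_0^4 u(x)^2 dx = ∫_0^4 (4*x^4 - 12*x^3 + 17*x^2 - 12*x + 4) dx. Term by term:
    ∫_0^4 4*x^4 dx = 4096/5;  ∫_0^4 -12*x^3 dx = -768;  ∫_0^4 17*x^2 dx = 1088/3;
    ∫_0^4 -12*x dx = -96;  ∫_0^4 4 dx = 16.
  Sum: 4096/5 − 768 + 1088/3 − 96 + 16 = 5008/15.
  ∫_0^4 u'(x)^2 dx = ∫_0^4 (16*x^2 - 24*x + 9) dx. Term by term:
    ∫_0^4 16*x^2 dx = 1024/3;  ∫_0^4 -24*x dx = -192;  ∫_0^4 9 dx = 36.
  Sum: 1024/3 − 192 + 36 = 556/3.
Adding: ||u||_{H^1}^2 = 5008/15 + 556/3 = 2596/5.


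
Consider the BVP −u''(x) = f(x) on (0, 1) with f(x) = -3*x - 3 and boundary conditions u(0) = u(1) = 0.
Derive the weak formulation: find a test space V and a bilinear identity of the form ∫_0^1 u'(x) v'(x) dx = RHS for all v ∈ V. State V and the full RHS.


V = H^1_0(0, 1) (so v(0) = v(1) = 0); weak form: ∫_0^1 u'v' dx = ∫_0^1 (-3*x - 3) v dx for all v ∈ V.

Multiply both sides by a test function v and integrate from 0 to 1:
  ∫_0^1 −u''(x) v(x) dx = ∫_0^1 f(x) v(x) dx.
Integrate the LHS by parts once:
  ∫_0^1 −u'' v dx = −[u'(x) v(x)]_0^1 + ∫_0^1 u'(x) v'(x) dx.
Thus ∫_0^1 u'(x) v'(x) dx = ∫_0^1 f(x) v(x) dx + [u'(x) v(x)]_0^1.
Choose V so that boundary terms are either known or forced to vanish.
u is Dirichlet: u(0) = u(1) = 0. Let V = H^1_0(0, 1); then v(0) = v(1) = 0, and [u' v]_0^1 = 0.
Weak formulation: find u (satisfying any essential BC) such that ∫_0^1 u'(x) v'(x) dx = ∫_0^1 f v dx for all v ∈ V.
Substituting f(x) = -3*x - 3, the right-hand side is ∫_0^1 (-3*x - 3) v dx.


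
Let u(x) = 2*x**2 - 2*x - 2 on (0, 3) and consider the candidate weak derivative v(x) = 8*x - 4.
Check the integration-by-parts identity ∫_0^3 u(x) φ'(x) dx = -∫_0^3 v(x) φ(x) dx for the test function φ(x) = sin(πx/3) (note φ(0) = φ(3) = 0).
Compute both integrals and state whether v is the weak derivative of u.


LHS = -24/π, RHS = -48/π. No, v is not the weak derivative of u.

u(x) = 2*x**2 - 2*x - 2, classical derivative u'(x) = 4*x - 2.
φ(x) = sin(πx/3), so φ'(x) = π*cos(π*x/3)/3.
Note φ(0) = φ(3) = 0, so the boundary term u·φ vanishes.
LHS = ∫_0^3 u(x) φ'(x) dx = ∫_0^3 (2*π*x^2*cos(π*x/3)/3 - 2*π*x*cos(π*x/3)/3 - 2*π*cos(π*x/3)/3) dx. Term by term:
  ∫_0^3 -2*π*cos(π*x/3)/3 dx = 0;  ∫_0^3 -2*π*x*cos(π*x/3)/3 dx = 12/π;  ∫_0^3 2*π*x^2*cos(π*x/3)/3 dx = -36/π.
Sum: 0 + 12/π − 36/π = -24/π.
So LHS = -24/π.
∫_0^3 v(x) φ(x) dx = ∫_0^3 (8*x*sin(π*x/3) - 4*sin(π*x/3)) dx. Term by term:
  ∫_0^3 -4*sin(π*x/3) dx = -24/π;  ∫_0^3 8*x*sin(π*x/3) dx = 72/π.
Sum: -24/π + 72/π = 48/π.
So RHS = -∫_0^3 v(x) φ(x) dx = -48/π.
LHS − RHS = 24/π ≠ 0, so the identity fails.
(For a valid weak derivative the identity must hold for EVERY test function, in particular this one. The failure shows v is NOT the weak derivative of u.)
Correct weak derivative would be u'(x) = 4*x - 2.


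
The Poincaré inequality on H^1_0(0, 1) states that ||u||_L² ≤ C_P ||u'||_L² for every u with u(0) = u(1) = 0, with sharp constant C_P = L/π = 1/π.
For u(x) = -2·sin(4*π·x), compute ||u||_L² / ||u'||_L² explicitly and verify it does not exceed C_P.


||u||_L² / ||u'||_L² = 1/(4*π) < C_P = 1/π.

u(x) = -2·sin(4*π·x), so u'(x) = -8*π*cos(4*π*x).
Writing u(x) = A·sin(kπx/L) with A = -2 and k = 4, use ∫_0^L sin²(kπx/L) dx = L/2 and ∫_0^L cos²(kπx/L) dx = L/2.
u² = 4·sin²(4*π·x) and (u')² = 64*π^2·cos²(4*π·x), and each of sin², cos² integrates to L/2 = 1/2 over (0, 1).
∫_0^1 u² dx = 2, so ||u||_L² = sqrt(2).
∫_0^1 (u')² dx = 32*π^2, so ||u'||_L² = 4*sqrt(2)*π.
Ratio ||u||_L² / ||u'||_L² = 1/(4*π).
Sharp Poincaré constant on H^1_0(0, 1) is C_P = L/π = 1/π, achieved by sin(π·x).
This is the k = 4 harmonic; the ratio L/(kπ) is strictly less than C_P = L/π, consistent with the sharp inequality ||u||_L² ≤ C_P ||u'||_L².


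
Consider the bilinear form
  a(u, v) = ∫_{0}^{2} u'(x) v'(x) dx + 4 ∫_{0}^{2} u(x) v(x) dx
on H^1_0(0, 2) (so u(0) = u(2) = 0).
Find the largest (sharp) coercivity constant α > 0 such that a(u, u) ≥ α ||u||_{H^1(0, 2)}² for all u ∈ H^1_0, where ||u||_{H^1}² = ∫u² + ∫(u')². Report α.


α = 1

Coercivity of a(·,·) on H^1_0(0, 2) means a(u, u) ≥ α ||u||_{H^1}² for every u ∈ H^1_0.
The interval has length L = 2, and Poincaré/coercivity depend only on L. Here a(u, u) = ∫(u')² + (4)·∫u².
Here c = 4 ≥ 1, so a(u,u) = ∫(u')² + c∫u² ≥ ∫(u')² + ∫u² = ||u||_{H^1}², i.e. α = 1 works. No larger α is possible: a(u,u) ≥ α||u||_{H^1}² means (1−α)∫(u')² ≥ (α−c)∫u², and for the modes u_n = sin(nπ(x−x₀)/L) (x₀ the left endpoint) one has ∫u_n²/∫(u_n')² = (L/(nπ))² → 0, so a(u_n,u_n)/||u_n||_{H^1}² → 1. Hence the optimal constant is α = 1.
Therefore α = 1.
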